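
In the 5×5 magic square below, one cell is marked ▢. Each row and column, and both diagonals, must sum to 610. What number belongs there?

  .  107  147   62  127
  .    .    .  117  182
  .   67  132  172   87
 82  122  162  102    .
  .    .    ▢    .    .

92

Using row 1: 107 + 147 + 62 + 127 + ? → (1,1) = 610 − 443 = 167.
Row 3 needs 610; the known cells sum to 458, so (3,1) = 152.
Row 4 must total 610; the given cells sum to 468, so (4,5) = 142.
From column 4, 610 − (62 + 117 + 172 + 102) gives (5,4) = 157.
Column 5: 127 + 182 + 87 + 142 + ? = 610, so (5,5) = 72.
From main diagonal, 610 − (167 + 132 + 102 + 72) gives (2,2) = 137.
Using anti-diagonal: 127 + 117 + 132 + 122 + ? → (5,1) = 610 − 498 = 112.
Column 1: 167 + 152 + 82 + 112 + ? = 610, so (2,1) = 97.
Column 2 needs 610; the known cells sum to 433, so (5,2) = 177.
Row 2 needs 610; the known cells sum to 533, so (2,3) = 77.
The remaining cell in row 5 is (5,3) = 610 − 518 = 92.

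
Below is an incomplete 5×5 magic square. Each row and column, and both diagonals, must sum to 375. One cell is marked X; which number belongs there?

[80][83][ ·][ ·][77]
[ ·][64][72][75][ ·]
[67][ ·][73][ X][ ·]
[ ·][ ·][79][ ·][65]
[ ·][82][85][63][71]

81

From row 5, 375 − (82 + 85 + 63 + 71) gives (5,1) = 74.
Column 3: 72 + 73 + 79 + 85 + ? = 375, so (1,3) = 66.
Main diagonal: 80 + 64 + 73 + 71 + ? = 375, so (4,4) = 87.
Anti-diagonal: 77 + 75 + 73 + 74 + ? = 375, so (4,2) = 76.
Row 1: 80 + 83 + 66 + 77 + ? = 375, so (1,4) = 69.
From row 4, 375 − (76 + 79 + 87 + 65) gives (4,1) = 68.
Column 1 must total 375; the given cells sum to 289, so (2,1) = 86.
Column 2 needs 375; the known cells sum to 305, so (3,2) = 70.
Using column 4: 69 + 75 + 87 + 63 + ? → (3,4) = 375 − 294 = 81.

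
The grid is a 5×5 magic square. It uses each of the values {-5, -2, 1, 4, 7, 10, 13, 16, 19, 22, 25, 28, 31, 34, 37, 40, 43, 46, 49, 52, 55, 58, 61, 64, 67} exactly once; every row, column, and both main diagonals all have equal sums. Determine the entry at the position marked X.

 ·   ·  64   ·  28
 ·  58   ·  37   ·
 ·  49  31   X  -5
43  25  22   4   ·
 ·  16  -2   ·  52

13

The 25 entries sum to 775, so each line sums to 775/5 = 155.
Row 4 must total 155; the given cells sum to 94, so (4,5) = 61.
Column 2: 58 + 49 + 25 + 16 + ? = 155, so (1,2) = 7.
Column 3: 64 + 31 + 22 + (-2) + ? = 155, so (2,3) = 40.
Column 5 needs 155; the known cells sum to 136, so (2,5) = 19.
The remaining cell in main diagonal is (1,1) = 155 − 145 = 10.
The remaining cell in anti-diagonal is (5,1) = 155 − 121 = 34.
Using row 1: 10 + 7 + 64 + 28 + ? → (1,4) = 155 − 109 = 46.
The remaining cell in row 2 is (2,1) = 155 − 154 = 1.
The remaining cell in row 5 is (5,4) = 155 − 100 = 55.
Using column 1: 10 + 1 + 43 + 34 + ? → (3,1) = 155 − 88 = 67.
From column 4, 155 − (46 + 37 + 4 + 55) gives (3,4) = 13.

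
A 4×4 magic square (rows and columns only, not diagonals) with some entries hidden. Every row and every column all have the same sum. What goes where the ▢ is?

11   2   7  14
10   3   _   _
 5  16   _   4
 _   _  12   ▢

Row 1 is complete and sums to 34; that is the magic constant.
Row 3: 5 + 16 + 4 + ? = 34, so (3,3) = 9.
Column 1 needs 34; the known cells sum to 26, so (4,1) = 8.
Column 2 needs 34; the known cells sum to 21, so (4,2) = 13.
Column 3: 7 + 9 + 12 + ? = 34, so (2,3) = 6.
Row 2 needs 34; the known cells sum to 19, so (2,4) = 15.
Row 4 must total 34; the given cells sum to 33, so (4,4) = 1.

1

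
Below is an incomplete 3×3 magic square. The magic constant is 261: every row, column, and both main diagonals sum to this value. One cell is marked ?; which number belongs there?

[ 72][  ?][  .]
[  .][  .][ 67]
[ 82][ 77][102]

97

Column 1: 72 + 82 + ? = 261, so (2,1) = 107.
The remaining cell in column 3 is (1,3) = 261 − 169 = 92.
Using main diagonal: 72 + 102 + ? → (2,2) = 261 − 174 = 87.
Using row 1: 72 + 92 + ? → (1,2) = 261 − 164 = 97.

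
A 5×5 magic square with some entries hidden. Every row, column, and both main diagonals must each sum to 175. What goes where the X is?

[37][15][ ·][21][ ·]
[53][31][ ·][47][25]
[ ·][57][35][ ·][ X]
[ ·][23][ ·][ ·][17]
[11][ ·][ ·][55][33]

Row 2 must total 175; the given cells sum to 156, so (2,3) = 19.
Column 2 must total 175; the given cells sum to 126, so (5,2) = 49.
From main diagonal, 175 − (37 + 31 + 35 + 33) gives (4,4) = 39.
Anti-diagonal needs 175; the known cells sum to 116, so (1,5) = 59.
Using row 1: 37 + 15 + 21 + 59 + ? → (1,3) = 175 − 132 = 43.
The remaining cell in row 5 is (5,3) = 175 − 148 = 27.
Column 3: 43 + 19 + 35 + 27 + ? = 175, so (4,3) = 51.
Using column 4: 21 + 47 + 39 + 55 + ? → (3,4) = 175 − 162 = 13.
Column 5 needs 175; the known cells sum to 134, so (3,5) = 41.

41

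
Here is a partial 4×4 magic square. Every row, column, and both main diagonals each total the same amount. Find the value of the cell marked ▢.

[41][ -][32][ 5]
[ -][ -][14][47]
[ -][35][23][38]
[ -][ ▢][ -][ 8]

Column 4 is complete and sums to 98; that is the magic constant.
Using row 1: 41 + 32 + 5 + ? → (1,2) = 98 − 78 = 20.
From row 3, 98 − (35 + 23 + 38) gives (3,1) = 2.
From column 3, 98 − (32 + 14 + 23) gives (4,3) = 29.
Main diagonal: 41 + 23 + 8 + ? = 98, so (2,2) = 26.
The remaining cell in anti-diagonal is (4,1) = 98 − 54 = 44.
From row 2, 98 − (26 + 14 + 47) gives (2,1) = 11.
Using row 4: 44 + 29 + 8 + ? → (4,2) = 98 − 81 = 17.

17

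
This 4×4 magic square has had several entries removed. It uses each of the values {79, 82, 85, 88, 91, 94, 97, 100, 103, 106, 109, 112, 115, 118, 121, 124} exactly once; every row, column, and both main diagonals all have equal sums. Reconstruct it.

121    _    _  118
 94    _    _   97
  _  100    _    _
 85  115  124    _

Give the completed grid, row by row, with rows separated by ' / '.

121 79 88 118 / 94 112 103 97 / 106 100 91 109 / 85 115 124 82

The 16 entries sum to 1624, so each line sums to 1624/4 = 406.
Row 4 needs 406; the known cells sum to 324, so (4,4) = 82.
Column 1 needs 406; the known cells sum to 300, so (3,1) = 106.
The remaining cell in column 4 is (3,4) = 406 − 297 = 109.
Anti-diagonal: 118 + 100 + 85 + ? = 406, so (2,3) = 103.
Row 2: 94 + 103 + 97 + ? = 406, so (2,2) = 112.
Row 3 needs 406; the known cells sum to 315, so (3,3) = 91.
The remaining cell in column 2 is (1,2) = 406 − 327 = 79.
Column 3 must total 406; the given cells sum to 318, so (1,3) = 88.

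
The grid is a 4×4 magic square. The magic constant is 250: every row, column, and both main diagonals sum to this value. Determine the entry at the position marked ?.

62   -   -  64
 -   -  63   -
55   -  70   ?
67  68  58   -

69

Row 4 must total 250; the given cells sum to 193, so (4,4) = 57.
Using column 1: 62 + 55 + 67 + ? → (2,1) = 250 − 184 = 66.
Column 3 must total 250; the given cells sum to 191, so (1,3) = 59.
From main diagonal, 250 − (62 + 70 + 57) gives (2,2) = 61.
Anti-diagonal needs 250; the known cells sum to 194, so (3,2) = 56.
Row 1 must total 250; the given cells sum to 185, so (1,2) = 65.
The remaining cell in row 2 is (2,4) = 250 − 190 = 60.
Row 3: 55 + 56 + 70 + ? = 250, so (3,4) = 69.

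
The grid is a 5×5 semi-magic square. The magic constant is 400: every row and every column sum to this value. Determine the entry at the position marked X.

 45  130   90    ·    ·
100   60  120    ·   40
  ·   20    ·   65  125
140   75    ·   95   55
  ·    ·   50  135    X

Row 2 needs 400; the known cells sum to 320, so (2,4) = 80.
Row 4 must total 400; the given cells sum to 365, so (4,3) = 35.
The remaining cell in column 2 is (5,2) = 400 − 285 = 115.
Using column 3: 90 + 120 + 35 + 50 + ? → (3,3) = 400 − 295 = 105.
From column 4, 400 − (80 + 65 + 95 + 135) gives (1,4) = 25.
Row 1 must total 400; the given cells sum to 290, so (1,5) = 110.
Row 3: 20 + 105 + 65 + 125 + ? = 400, so (3,1) = 85.
Column 1 must total 400; the given cells sum to 370, so (5,1) = 30.
The remaining cell in column 5 is (5,5) = 400 − 330 = 70.

70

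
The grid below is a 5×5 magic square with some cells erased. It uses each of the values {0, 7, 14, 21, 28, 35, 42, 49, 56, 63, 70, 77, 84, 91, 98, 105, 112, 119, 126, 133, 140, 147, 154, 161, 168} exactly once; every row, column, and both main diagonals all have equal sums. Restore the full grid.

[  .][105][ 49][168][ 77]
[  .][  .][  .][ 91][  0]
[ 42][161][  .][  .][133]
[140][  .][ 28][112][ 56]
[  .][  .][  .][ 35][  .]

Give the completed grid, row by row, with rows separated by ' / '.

21 105 49 168 77 / 119 63 147 91 0 / 42 161 70 14 133 / 140 84 28 112 56 / 98 7 126 35 154

The 25 entries sum to 2100, so each line sums to 2100/5 = 420.
The remaining cell in row 1 is (1,1) = 420 − 399 = 21.
Using row 4: 140 + 28 + 112 + 56 + ? → (4,2) = 420 − 336 = 84.
The remaining cell in column 4 is (3,4) = 420 − 406 = 14.
Using column 5: 77 + 0 + 133 + 56 + ? → (5,5) = 420 − 266 = 154.
From row 3, 420 − (42 + 161 + 14 + 133) gives (3,3) = 70.
Main diagonal: 21 + 70 + 112 + 154 + ? = 420, so (2,2) = 63.
Using anti-diagonal: 77 + 91 + 70 + 84 + ? → (5,1) = 420 − 322 = 98.
Column 1 needs 420; the known cells sum to 301, so (2,1) = 119.
Column 2: 105 + 63 + 161 + 84 + ? = 420, so (5,2) = 7.
Row 2 must total 420; the given cells sum to 273, so (2,3) = 147.
Using row 5: 98 + 7 + 35 + 154 + ? → (5,3) = 420 − 294 = 126.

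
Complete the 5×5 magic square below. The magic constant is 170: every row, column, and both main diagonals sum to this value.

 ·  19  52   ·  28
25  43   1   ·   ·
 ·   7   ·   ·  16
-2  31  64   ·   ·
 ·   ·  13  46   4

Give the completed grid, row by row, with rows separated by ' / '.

61 19 52 10 28 / 25 43 1 34 67 / 49 7 40 58 16 / -2 31 64 22 55 / 37 70 13 46 4

Using column 2: 19 + 43 + 7 + 31 + ? → (5,2) = 170 − 100 = 70.
Column 3: 52 + 1 + 64 + 13 + ? = 170, so (3,3) = 40.
Row 5: 70 + 13 + 46 + 4 + ? = 170, so (5,1) = 37.
Anti-diagonal must total 170; the given cells sum to 136, so (2,4) = 34.
From row 2, 170 − (25 + 43 + 1 + 34) gives (2,5) = 67.
Column 5 must total 170; the given cells sum to 115, so (4,5) = 55.
The remaining cell in row 4 is (4,4) = 170 − 148 = 22.
Main diagonal needs 170; the known cells sum to 109, so (1,1) = 61.
Row 1 needs 170; the known cells sum to 160, so (1,4) = 10.
Using column 1: 61 + 25 + (-2) + 37 + ? → (3,1) = 170 − 121 = 49.
The remaining cell in column 4 is (3,4) = 170 − 112 = 58.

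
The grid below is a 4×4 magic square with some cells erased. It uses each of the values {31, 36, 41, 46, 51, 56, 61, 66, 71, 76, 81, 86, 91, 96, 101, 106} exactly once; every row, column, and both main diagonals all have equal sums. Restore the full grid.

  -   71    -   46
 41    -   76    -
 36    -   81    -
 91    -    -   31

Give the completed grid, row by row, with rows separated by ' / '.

106 71 51 46 / 41 56 76 101 / 36 61 81 96 / 91 86 66 31

The 16 entries sum to 1096, so each line sums to 1096/4 = 274.
Using column 1: 41 + 36 + 91 + ? → (1,1) = 274 − 168 = 106.
The remaining cell in main diagonal is (2,2) = 274 − 218 = 56.
Anti-diagonal must total 274; the given cells sum to 213, so (3,2) = 61.
Row 1: 106 + 71 + 46 + ? = 274, so (1,3) = 51.
The remaining cell in row 2 is (2,4) = 274 − 173 = 101.
Using row 3: 36 + 61 + 81 + ? → (3,4) = 274 − 178 = 96.
Column 2: 71 + 56 + 61 + ? = 274, so (4,2) = 86.
Column 3 needs 274; the known cells sum to 208, so (4,3) = 66.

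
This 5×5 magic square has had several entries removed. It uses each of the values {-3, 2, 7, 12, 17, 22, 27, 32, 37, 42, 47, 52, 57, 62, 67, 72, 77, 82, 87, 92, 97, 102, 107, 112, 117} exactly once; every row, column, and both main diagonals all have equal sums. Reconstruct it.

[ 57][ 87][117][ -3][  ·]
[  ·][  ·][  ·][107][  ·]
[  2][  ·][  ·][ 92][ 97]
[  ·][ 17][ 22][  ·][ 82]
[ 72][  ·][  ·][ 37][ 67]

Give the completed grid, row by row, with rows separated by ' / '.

The 25 entries sum to 1425, so each line sums to 1425/5 = 285.
The remaining cell in row 1 is (1,5) = 285 − 258 = 27.
Column 4 needs 285; the known cells sum to 233, so (4,4) = 52.
Column 5 must total 285; the given cells sum to 273, so (2,5) = 12.
Using anti-diagonal: 27 + 107 + 17 + 72 + ? → (3,3) = 285 − 223 = 62.
Row 3 must total 285; the given cells sum to 253, so (3,2) = 32.
From row 4, 285 − (17 + 22 + 52 + 82) gives (4,1) = 112.
Column 1: 57 + 2 + 112 + 72 + ? = 285, so (2,1) = 42.
From main diagonal, 285 − (57 + 62 + 52 + 67) gives (2,2) = 47.
From row 2, 285 − (42 + 47 + 107 + 12) gives (2,3) = 77.
Column 2: 87 + 47 + 32 + 17 + ? = 285, so (5,2) = 102.
From column 3, 285 − (117 + 77 + 62 + 22) gives (5,3) = 7.

57 87 117 -3 27 / 42 47 77 107 12 / 2 32 62 92 97 / 112 17 22 52 82 / 72 102 7 37 67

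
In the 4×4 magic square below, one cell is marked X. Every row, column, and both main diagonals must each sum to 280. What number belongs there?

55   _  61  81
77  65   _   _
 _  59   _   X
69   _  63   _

57

Row 1 must total 280; the given cells sum to 197, so (1,2) = 83.
Column 1 must total 280; the given cells sum to 201, so (3,1) = 79.
Column 2 needs 280; the known cells sum to 207, so (4,2) = 73.
Anti-diagonal needs 280; the known cells sum to 209, so (2,3) = 71.
Row 2: 77 + 65 + 71 + ? = 280, so (2,4) = 67.
The remaining cell in row 4 is (4,4) = 280 − 205 = 75.
Column 3 must total 280; the given cells sum to 195, so (3,3) = 85.
From column 4, 280 − (81 + 67 + 75) gives (3,4) = 57.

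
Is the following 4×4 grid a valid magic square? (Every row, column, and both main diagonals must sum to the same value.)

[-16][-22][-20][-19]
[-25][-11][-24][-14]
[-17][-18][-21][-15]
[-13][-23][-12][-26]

No — column 4 sums to -74 but column 3 sums to -77.

Row 1: -16 + (-22) + (-20) + (-19) = -77.
Row 2: -25 + (-11) + (-24) + (-14) = -74.
Row 3: -17 + (-18) + (-21) + (-15) = -71.
Row 4: -13 + (-23) + (-12) + (-26) = -74.
Column 1: -16 + (-25) + (-17) + (-13) = -71.
Column 2: -22 + (-11) + (-18) + (-23) = -74.
Column 3: -20 + (-24) + (-21) + (-12) = -77.
Column 4: -19 + (-14) + (-15) + (-26) = -74.
Main diagonal: -16 + (-11) + (-21) + (-26) = -74.
Anti-diagonal: -19 + (-24) + (-18) + (-13) = -74.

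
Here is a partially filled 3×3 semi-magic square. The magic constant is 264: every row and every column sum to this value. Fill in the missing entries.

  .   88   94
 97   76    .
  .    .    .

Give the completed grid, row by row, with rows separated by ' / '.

Using row 1: 88 + 94 + ? → (1,1) = 264 − 182 = 82.
From row 2, 264 − (97 + 76) gives (2,3) = 91.
Using column 1: 82 + 97 + ? → (3,1) = 264 − 179 = 85.
Column 2 needs 264; the known cells sum to 164, so (3,2) = 100.
The remaining cell in column 3 is (3,3) = 264 − 185 = 79.

82 88 94 / 97 76 91 / 85 100 79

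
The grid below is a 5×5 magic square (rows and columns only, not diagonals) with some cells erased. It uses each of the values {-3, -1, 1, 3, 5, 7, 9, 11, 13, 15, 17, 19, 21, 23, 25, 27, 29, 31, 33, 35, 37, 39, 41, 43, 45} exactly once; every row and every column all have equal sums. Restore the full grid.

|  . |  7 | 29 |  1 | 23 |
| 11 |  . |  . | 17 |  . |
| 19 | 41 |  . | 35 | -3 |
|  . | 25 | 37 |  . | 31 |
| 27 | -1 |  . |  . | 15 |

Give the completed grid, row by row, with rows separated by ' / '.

45 7 29 1 23 / 11 33 5 17 39 / 19 41 13 35 -3 / 3 25 37 9 31 / 27 -1 21 43 15

The 25 entries sum to 525, so each line sums to 525/5 = 105.
The remaining cell in row 1 is (1,1) = 105 − 60 = 45.
From row 3, 105 − (19 + 41 + 35 + (-3)) gives (3,3) = 13.
Column 1: 45 + 11 + 19 + 27 + ? = 105, so (4,1) = 3.
From column 2, 105 − (7 + 41 + 25 + (-1)) gives (2,2) = 33.
From column 5, 105 − (23 + (-3) + 31 + 15) gives (2,5) = 39.
The remaining cell in row 2 is (2,3) = 105 − 100 = 5.
The remaining cell in row 4 is (4,4) = 105 − 96 = 9.
Column 3: 29 + 5 + 13 + 37 + ? = 105, so (5,3) = 21.
Column 4 must total 105; the given cells sum to 62, so (5,4) = 43.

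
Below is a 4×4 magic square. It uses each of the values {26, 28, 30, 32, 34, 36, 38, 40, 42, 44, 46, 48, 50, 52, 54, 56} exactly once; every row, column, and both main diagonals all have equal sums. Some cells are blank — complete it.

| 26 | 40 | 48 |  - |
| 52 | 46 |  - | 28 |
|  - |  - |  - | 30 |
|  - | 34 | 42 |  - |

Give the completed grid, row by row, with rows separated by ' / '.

26 40 48 50 / 52 46 38 28 / 54 44 36 30 / 32 34 42 56

The 16 entries sum to 656, so each line sums to 656/4 = 164.
The remaining cell in row 1 is (1,4) = 164 − 114 = 50.
Row 2 needs 164; the known cells sum to 126, so (2,3) = 38.
Using column 2: 40 + 46 + 34 + ? → (3,2) = 164 − 120 = 44.
Column 3: 48 + 38 + 42 + ? = 164, so (3,3) = 36.
The remaining cell in column 4 is (4,4) = 164 − 108 = 56.
Anti-diagonal needs 164; the known cells sum to 132, so (4,1) = 32.
Row 3 needs 164; the known cells sum to 110, so (3,1) = 54.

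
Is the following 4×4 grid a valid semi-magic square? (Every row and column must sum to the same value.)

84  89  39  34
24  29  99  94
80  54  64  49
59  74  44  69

Row 1: 84 + 89 + 39 + 34 = 246.
Row 2: 24 + 29 + 99 + 94 = 246.
Row 3: 80 + 54 + 64 + 49 = 247.
Row 4: 59 + 74 + 44 + 69 = 246.
Column 1: 84 + 24 + 80 + 59 = 247.
Column 2: 89 + 29 + 54 + 74 = 246.
Column 3: 39 + 99 + 64 + 44 = 246.
Column 4: 34 + 94 + 49 + 69 = 246.

No — column 4 sums to 246 but row 3 sums to 247.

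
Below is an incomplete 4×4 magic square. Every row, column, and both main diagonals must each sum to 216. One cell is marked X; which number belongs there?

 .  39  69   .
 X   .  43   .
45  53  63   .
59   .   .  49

65

Using row 3: 45 + 53 + 63 + ? → (3,4) = 216 − 161 = 55.
The remaining cell in column 3 is (4,3) = 216 − 175 = 41.
The remaining cell in anti-diagonal is (1,4) = 216 − 155 = 61.
From row 1, 216 − (39 + 69 + 61) gives (1,1) = 47.
From row 4, 216 − (59 + 41 + 49) gives (4,2) = 67.
Column 1 must total 216; the given cells sum to 151, so (2,1) = 65.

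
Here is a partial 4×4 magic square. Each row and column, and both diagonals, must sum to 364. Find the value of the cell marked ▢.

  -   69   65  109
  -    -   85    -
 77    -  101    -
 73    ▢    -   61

The remaining cell in row 1 is (1,1) = 364 − 243 = 121.
Column 1 needs 364; the known cells sum to 271, so (2,1) = 93.
Column 3: 65 + 85 + 101 + ? = 364, so (4,3) = 113.
Using main diagonal: 121 + 101 + 61 + ? → (2,2) = 364 − 283 = 81.
The remaining cell in anti-diagonal is (3,2) = 364 − 267 = 97.
Row 2 needs 364; the known cells sum to 259, so (2,4) = 105.
Row 3 must total 364; the given cells sum to 275, so (3,4) = 89.
Row 4: 73 + 113 + 61 + ? = 364, so (4,2) = 117.

117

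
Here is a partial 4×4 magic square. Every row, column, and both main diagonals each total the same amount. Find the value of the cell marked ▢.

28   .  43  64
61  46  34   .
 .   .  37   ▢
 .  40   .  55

22

Main diagonal is complete and sums to 166; that is the magic constant.
The remaining cell in row 1 is (1,2) = 166 − 135 = 31.
From row 2, 166 − (61 + 46 + 34) gives (2,4) = 25.
Column 2 needs 166; the known cells sum to 117, so (3,2) = 49.
From column 3, 166 − (43 + 34 + 37) gives (4,3) = 52.
From column 4, 166 − (64 + 25 + 55) gives (3,4) = 22.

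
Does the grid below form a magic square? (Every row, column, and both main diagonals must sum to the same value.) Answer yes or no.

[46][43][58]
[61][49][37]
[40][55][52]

Row 1: 46 + 43 + 58 = 147.
Row 2: 61 + 49 + 37 = 147.
Row 3: 40 + 55 + 52 = 147.
Column 1: 46 + 61 + 40 = 147.
Column 2: 43 + 49 + 55 = 147.
Column 3: 58 + 37 + 52 = 147.
Main diagonal: 46 + 49 + 52 = 147.
Anti-diagonal: 58 + 49 + 40 = 147.
All lines sum to 147.

Yes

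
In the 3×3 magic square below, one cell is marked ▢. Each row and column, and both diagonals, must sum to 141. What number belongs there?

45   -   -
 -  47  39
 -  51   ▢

49

From row 2, 141 − (47 + 39) gives (2,1) = 55.
Column 1 must total 141; the given cells sum to 100, so (3,1) = 41.
Using column 2: 47 + 51 + ? → (1,2) = 141 − 98 = 43.
Using main diagonal: 45 + 47 + ? → (3,3) = 141 − 92 = 49.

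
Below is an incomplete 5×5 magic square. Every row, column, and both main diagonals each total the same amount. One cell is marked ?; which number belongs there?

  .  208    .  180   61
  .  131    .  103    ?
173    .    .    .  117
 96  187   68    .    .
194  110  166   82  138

Row 5 is complete and sums to 690; that is the magic constant.
Column 2 needs 690; the known cells sum to 636, so (3,2) = 54.
From anti-diagonal, 690 − (61 + 103 + 187 + 194) gives (3,3) = 145.
Using row 3: 173 + 54 + 145 + 117 + ? → (3,4) = 690 − 489 = 201.
The remaining cell in column 4 is (4,4) = 690 − 566 = 124.
Main diagonal: 131 + 145 + 124 + 138 + ? = 690, so (1,1) = 152.
From row 1, 690 − (152 + 208 + 180 + 61) gives (1,3) = 89.
Row 4 needs 690; the known cells sum to 475, so (4,5) = 215.
Column 1 must total 690; the given cells sum to 615, so (2,1) = 75.
Column 3: 89 + 145 + 68 + 166 + ? = 690, so (2,3) = 222.
Column 5: 61 + 117 + 215 + 138 + ? = 690, so (2,5) = 159.

159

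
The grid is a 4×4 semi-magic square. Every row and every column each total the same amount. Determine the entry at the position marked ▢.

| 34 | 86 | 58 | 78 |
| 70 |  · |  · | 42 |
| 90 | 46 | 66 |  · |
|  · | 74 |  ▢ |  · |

38

Row 1 is complete and sums to 256; that is the magic constant.
Row 3 must total 256; the given cells sum to 202, so (3,4) = 54.
From column 1, 256 − (34 + 70 + 90) gives (4,1) = 62.
From column 2, 256 − (86 + 46 + 74) gives (2,2) = 50.
Column 4: 78 + 42 + 54 + ? = 256, so (4,4) = 82.
Row 2 must total 256; the given cells sum to 162, so (2,3) = 94.
Row 4 needs 256; the known cells sum to 218, so (4,3) = 38.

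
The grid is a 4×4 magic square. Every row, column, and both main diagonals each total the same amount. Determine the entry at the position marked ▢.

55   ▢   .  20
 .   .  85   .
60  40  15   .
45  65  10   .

35

Anti-diagonal is complete and sums to 190; that is the magic constant.
Using row 3: 60 + 40 + 15 + ? → (3,4) = 190 − 115 = 75.
Row 4: 45 + 65 + 10 + ? = 190, so (4,4) = 70.
Using column 1: 55 + 60 + 45 + ? → (2,1) = 190 − 160 = 30.
Column 3 must total 190; the given cells sum to 110, so (1,3) = 80.
The remaining cell in column 4 is (2,4) = 190 − 165 = 25.
Main diagonal must total 190; the given cells sum to 140, so (2,2) = 50.
Row 1 must total 190; the given cells sum to 155, so (1,2) = 35.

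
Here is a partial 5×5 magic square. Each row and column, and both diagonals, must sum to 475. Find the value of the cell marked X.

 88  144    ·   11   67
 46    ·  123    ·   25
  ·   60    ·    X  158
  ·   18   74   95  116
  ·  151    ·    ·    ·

137

Using row 1: 88 + 144 + 11 + 67 + ? → (1,3) = 475 − 310 = 165.
From row 4, 475 − (18 + 74 + 95 + 116) gives (4,1) = 172.
From column 2, 475 − (144 + 60 + 18 + 151) gives (2,2) = 102.
Using column 5: 67 + 25 + 158 + 116 + ? → (5,5) = 475 − 366 = 109.
Main diagonal must total 475; the given cells sum to 394, so (3,3) = 81.
Row 2 needs 475; the known cells sum to 296, so (2,4) = 179.
The remaining cell in column 3 is (5,3) = 475 − 443 = 32.
From anti-diagonal, 475 − (67 + 179 + 81 + 18) gives (5,1) = 130.
From row 5, 475 − (130 + 151 + 32 + 109) gives (5,4) = 53.
The remaining cell in column 1 is (3,1) = 475 − 436 = 39.
Column 4 must total 475; the given cells sum to 338, so (3,4) = 137.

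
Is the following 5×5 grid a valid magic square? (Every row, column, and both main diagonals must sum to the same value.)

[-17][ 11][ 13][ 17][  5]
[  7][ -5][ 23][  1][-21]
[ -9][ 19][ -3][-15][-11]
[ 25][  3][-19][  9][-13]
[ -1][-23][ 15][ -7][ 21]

No — column 4 sums to 5 but column 3 sums to 29.

Row 1: -17 + 11 + 13 + 17 + 5 = 29.
Row 2: 7 + (-5) + 23 + 1 + (-21) = 5.
Row 3: -9 + 19 + (-3) + (-15) + (-11) = -19.
Row 4: 25 + 3 + (-19) + 9 + (-13) = 5.
Row 5: -1 + (-23) + 15 + (-7) + 21 = 5.
Column 1: -17 + 7 + (-9) + 25 + (-1) = 5.
Column 2: 11 + (-5) + 19 + 3 + (-23) = 5.
Column 3: 13 + 23 + (-3) + (-19) + 15 = 29.
Column 4: 17 + 1 + (-15) + 9 + (-7) = 5.
Column 5: 5 + (-21) + (-11) + (-13) + 21 = -19.
Main diagonal: -17 + (-5) + (-3) + 9 + 21 = 5.
Anti-diagonal: 5 + 1 + (-3) + 3 + (-1) = 5.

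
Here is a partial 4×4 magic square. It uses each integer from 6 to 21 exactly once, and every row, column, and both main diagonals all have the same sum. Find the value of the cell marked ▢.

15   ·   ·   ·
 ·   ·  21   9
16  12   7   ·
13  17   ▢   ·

The entries are 6 through 21, which sum to 216, so each line sums to 216/4 = 54.
Row 3 needs 54; the known cells sum to 35, so (3,4) = 19.
Column 1: 15 + 16 + 13 + ? = 54, so (2,1) = 10.
Anti-diagonal must total 54; the given cells sum to 46, so (1,4) = 8.
Row 2 needs 54; the known cells sum to 40, so (2,2) = 14.
Using column 2: 14 + 12 + 17 + ? → (1,2) = 54 − 43 = 11.
Column 4: 8 + 9 + 19 + ? = 54, so (4,4) = 18.
Row 1 must total 54; the given cells sum to 34, so (1,3) = 20.
From row 4, 54 − (13 + 17 + 18) gives (4,3) = 6.

6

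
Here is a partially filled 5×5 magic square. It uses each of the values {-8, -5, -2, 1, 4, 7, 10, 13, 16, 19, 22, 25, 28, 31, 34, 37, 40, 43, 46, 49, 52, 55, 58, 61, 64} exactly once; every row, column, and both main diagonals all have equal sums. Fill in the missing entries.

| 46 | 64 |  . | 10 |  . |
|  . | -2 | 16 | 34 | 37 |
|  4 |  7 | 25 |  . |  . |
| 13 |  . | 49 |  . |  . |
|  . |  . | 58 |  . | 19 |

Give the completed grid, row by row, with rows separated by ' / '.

46 64 -8 10 28 / 55 -2 16 34 37 / 4 7 25 43 61 / 13 31 49 52 -5 / 22 40 58 1 19

The 25 entries sum to 700, so each line sums to 700/5 = 140.
The remaining cell in row 2 is (2,1) = 140 − 85 = 55.
Column 1 must total 140; the given cells sum to 118, so (5,1) = 22.
From column 3, 140 − (16 + 25 + 49 + 58) gives (1,3) = -8.
Using main diagonal: 46 + (-2) + 25 + 19 + ? → (4,4) = 140 − 88 = 52.
Using row 1: 46 + 64 + (-8) + 10 + ? → (1,5) = 140 − 112 = 28.
Anti-diagonal must total 140; the given cells sum to 109, so (4,2) = 31.
The remaining cell in row 4 is (4,5) = 140 − 145 = -5.
Column 2 needs 140; the known cells sum to 100, so (5,2) = 40.
Column 5: 28 + 37 + (-5) + 19 + ? = 140, so (3,5) = 61.
Row 3: 4 + 7 + 25 + 61 + ? = 140, so (3,4) = 43.
Row 5 needs 140; the known cells sum to 139, so (5,4) = 1.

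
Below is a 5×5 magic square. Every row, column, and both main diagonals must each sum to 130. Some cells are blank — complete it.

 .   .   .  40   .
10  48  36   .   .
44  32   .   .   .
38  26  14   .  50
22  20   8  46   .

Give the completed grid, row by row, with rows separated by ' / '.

From row 4, 130 − (38 + 26 + 14 + 50) gives (4,4) = 2.
The remaining cell in row 5 is (5,5) = 130 − 96 = 34.
Using column 1: 10 + 44 + 38 + 22 + ? → (1,1) = 130 − 114 = 16.
The remaining cell in column 2 is (1,2) = 130 − 126 = 4.
Main diagonal needs 130; the known cells sum to 100, so (3,3) = 30.
The remaining cell in column 3 is (1,3) = 130 − 88 = 42.
Row 1: 16 + 4 + 42 + 40 + ? = 130, so (1,5) = 28.
Anti-diagonal: 28 + 30 + 26 + 22 + ? = 130, so (2,4) = 24.
From row 2, 130 − (10 + 48 + 36 + 24) gives (2,5) = 12.
From column 4, 130 − (40 + 24 + 2 + 46) gives (3,4) = 18.
Column 5 must total 130; the given cells sum to 124, so (3,5) = 6.

16 4 42 40 28 / 10 48 36 24 12 / 44 32 30 18 6 / 38 26 14 2 50 / 22 20 8 46 34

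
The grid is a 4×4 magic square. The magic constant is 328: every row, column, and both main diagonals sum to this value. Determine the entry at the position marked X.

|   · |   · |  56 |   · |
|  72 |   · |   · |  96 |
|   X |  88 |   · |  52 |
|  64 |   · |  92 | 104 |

108

Using row 4: 64 + 92 + 104 + ? → (4,2) = 328 − 260 = 68.
Column 4 needs 328; the known cells sum to 252, so (1,4) = 76.
Using anti-diagonal: 76 + 88 + 64 + ? → (2,3) = 328 − 228 = 100.
Row 2 needs 328; the known cells sum to 268, so (2,2) = 60.
Using column 2: 60 + 88 + 68 + ? → (1,2) = 328 − 216 = 112.
From column 3, 328 − (56 + 100 + 92) gives (3,3) = 80.
Main diagonal: 60 + 80 + 104 + ? = 328, so (1,1) = 84.
Row 3 needs 328; the known cells sum to 220, so (3,1) = 108.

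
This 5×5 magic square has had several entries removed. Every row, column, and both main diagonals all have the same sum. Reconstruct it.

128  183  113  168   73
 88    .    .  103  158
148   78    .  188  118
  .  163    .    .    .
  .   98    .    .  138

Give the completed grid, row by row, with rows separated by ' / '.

Row 1 is already complete: 128 + 183 + 113 + 168 + 73 = 665, so that is the magic constant.
Using row 3: 148 + 78 + 188 + 118 + ? → (3,3) = 665 − 532 = 133.
Column 2 needs 665; the known cells sum to 522, so (2,2) = 143.
Column 5: 73 + 158 + 118 + 138 + ? = 665, so (4,5) = 178.
The remaining cell in main diagonal is (4,4) = 665 − 542 = 123.
Anti-diagonal must total 665; the given cells sum to 472, so (5,1) = 193.
Row 2 needs 665; the known cells sum to 492, so (2,3) = 173.
From column 1, 665 − (128 + 88 + 148 + 193) gives (4,1) = 108.
The remaining cell in column 4 is (5,4) = 665 − 582 = 83.
From row 4, 665 − (108 + 163 + 123 + 178) gives (4,3) = 93.
Using row 5: 193 + 98 + 83 + 138 + ? → (5,3) = 665 − 512 = 153.

128 183 113 168 73 / 88 143 173 103 158 / 148 78 133 188 118 / 108 163 93 123 178 / 193 98 153 83 138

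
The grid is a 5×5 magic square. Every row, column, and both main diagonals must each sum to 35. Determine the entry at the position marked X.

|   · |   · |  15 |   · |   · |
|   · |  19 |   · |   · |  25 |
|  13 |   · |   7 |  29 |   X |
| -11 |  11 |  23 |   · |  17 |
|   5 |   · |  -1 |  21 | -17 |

1

Using row 4: -11 + 11 + 23 + 17 + ? → (4,4) = 35 − 40 = -5.
From row 5, 35 − (5 + (-1) + 21 + (-17)) gives (5,2) = 27.
Column 3: 15 + 7 + 23 + (-1) + ? = 35, so (2,3) = -9.
The remaining cell in main diagonal is (1,1) = 35 − 4 = 31.
Using column 1: 31 + 13 + (-11) + 5 + ? → (2,1) = 35 − 38 = -3.
Row 2 needs 35; the known cells sum to 32, so (2,4) = 3.
Column 4 needs 35; the known cells sum to 48, so (1,4) = -13.
From anti-diagonal, 35 − (3 + 7 + 11 + 5) gives (1,5) = 9.
Row 1 needs 35; the known cells sum to 42, so (1,2) = -7.
Using column 2: -7 + 19 + 11 + 27 + ? → (3,2) = 35 − 50 = -15.
Using column 5: 9 + 25 + 17 + (-17) + ? → (3,5) = 35 − 34 = 1.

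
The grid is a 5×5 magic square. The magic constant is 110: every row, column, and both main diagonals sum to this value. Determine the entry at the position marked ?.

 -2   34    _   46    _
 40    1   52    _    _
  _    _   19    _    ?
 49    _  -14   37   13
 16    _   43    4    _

31

The remaining cell in row 4 is (4,2) = 110 − 85 = 25.
The remaining cell in column 1 is (3,1) = 110 − 103 = 7.
Using column 3: 52 + 19 + (-14) + 43 + ? → (1,3) = 110 − 100 = 10.
Main diagonal needs 110; the known cells sum to 55, so (5,5) = 55.
Using row 1: -2 + 34 + 10 + 46 + ? → (1,5) = 110 − 88 = 22.
The remaining cell in row 5 is (5,2) = 110 − 118 = -8.
The remaining cell in column 2 is (3,2) = 110 − 52 = 58.
From anti-diagonal, 110 − (22 + 19 + 25 + 16) gives (2,4) = 28.
The remaining cell in row 2 is (2,5) = 110 − 121 = -11.
From column 4, 110 − (46 + 28 + 37 + 4) gives (3,4) = -5.
Using column 5: 22 + (-11) + 13 + 55 + ? → (3,5) = 110 − 79 = 31.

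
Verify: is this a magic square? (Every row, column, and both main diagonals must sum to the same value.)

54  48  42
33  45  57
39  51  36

Row 1: 54 + 48 + 42 = 144.
Row 2: 33 + 45 + 57 = 135.
Row 3: 39 + 51 + 36 = 126.
Column 1: 54 + 33 + 39 = 126.
Column 2: 48 + 45 + 51 = 144.
Column 3: 42 + 57 + 36 = 135.
Main diagonal: 54 + 45 + 36 = 135.
Anti-diagonal: 42 + 45 + 39 = 126.

No — main diagonal sums to 135 but column 2 sums to 144.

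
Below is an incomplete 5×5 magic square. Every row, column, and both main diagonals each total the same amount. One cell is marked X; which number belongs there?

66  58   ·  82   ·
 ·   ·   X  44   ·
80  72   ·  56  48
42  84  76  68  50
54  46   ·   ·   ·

Row 4 is complete and sums to 320; that is the magic constant.
Row 3 needs 320; the known cells sum to 256, so (3,3) = 64.
The remaining cell in column 1 is (2,1) = 320 − 242 = 78.
From column 2, 320 − (58 + 72 + 84 + 46) gives (2,2) = 60.
Column 4 needs 320; the known cells sum to 250, so (5,4) = 70.
Main diagonal: 66 + 60 + 64 + 68 + ? = 320, so (5,5) = 62.
From anti-diagonal, 320 − (44 + 64 + 84 + 54) gives (1,5) = 74.
From row 1, 320 − (66 + 58 + 82 + 74) gives (1,3) = 40.
The remaining cell in row 5 is (5,3) = 320 − 232 = 88.
Using column 3: 40 + 64 + 76 + 88 + ? → (2,3) = 320 − 268 = 52.

52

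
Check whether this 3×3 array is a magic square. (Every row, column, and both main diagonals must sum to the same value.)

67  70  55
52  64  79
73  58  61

No — column 3 sums to 195 but main diagonal sums to 192.

Row 1: 67 + 70 + 55 = 192.
Row 2: 52 + 64 + 79 = 195.
Row 3: 73 + 58 + 61 = 192.
Column 1: 67 + 52 + 73 = 192.
Column 2: 70 + 64 + 58 = 192.
Column 3: 55 + 79 + 61 = 195.
Main diagonal: 67 + 64 + 61 = 192.
Anti-diagonal: 55 + 64 + 73 = 192.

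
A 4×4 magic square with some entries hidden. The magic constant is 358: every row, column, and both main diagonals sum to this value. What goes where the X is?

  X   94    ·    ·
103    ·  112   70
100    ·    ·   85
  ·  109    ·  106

88

Row 2: 103 + 112 + 70 + ? = 358, so (2,2) = 73.
Column 2: 94 + 73 + 109 + ? = 358, so (3,2) = 82.
Using column 4: 70 + 85 + 106 + ? → (1,4) = 358 − 261 = 97.
The remaining cell in anti-diagonal is (4,1) = 358 − 291 = 67.
Row 3 needs 358; the known cells sum to 267, so (3,3) = 91.
Row 4: 67 + 109 + 106 + ? = 358, so (4,3) = 76.
The remaining cell in column 1 is (1,1) = 358 − 270 = 88.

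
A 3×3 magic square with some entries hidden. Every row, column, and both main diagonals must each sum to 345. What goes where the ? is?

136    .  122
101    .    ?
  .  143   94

129

From row 1, 345 − (136 + 122) gives (1,2) = 87.
From row 3, 345 − (143 + 94) gives (3,1) = 108.
Column 2 needs 345; the known cells sum to 230, so (2,2) = 115.
Column 3 needs 345; the known cells sum to 216, so (2,3) = 129.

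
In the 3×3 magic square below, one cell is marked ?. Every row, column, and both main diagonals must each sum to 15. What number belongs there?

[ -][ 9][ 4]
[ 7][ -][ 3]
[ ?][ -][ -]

6

From row 1, 15 − (9 + 4) gives (1,1) = 2.
Row 2 must total 15; the given cells sum to 10, so (2,2) = 5.
Using column 1: 2 + 7 + ? → (3,1) = 15 − 9 = 6.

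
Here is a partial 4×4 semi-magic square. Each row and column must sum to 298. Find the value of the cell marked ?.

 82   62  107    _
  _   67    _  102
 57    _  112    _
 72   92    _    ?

97

Using row 1: 82 + 62 + 107 + ? → (1,4) = 298 − 251 = 47.
Column 1 must total 298; the given cells sum to 211, so (2,1) = 87.
From column 2, 298 − (62 + 67 + 92) gives (3,2) = 77.
Using row 2: 87 + 67 + 102 + ? → (2,3) = 298 − 256 = 42.
Using row 3: 57 + 77 + 112 + ? → (3,4) = 298 − 246 = 52.
Column 3: 107 + 42 + 112 + ? = 298, so (4,3) = 37.
Column 4 needs 298; the known cells sum to 201, so (4,4) = 97.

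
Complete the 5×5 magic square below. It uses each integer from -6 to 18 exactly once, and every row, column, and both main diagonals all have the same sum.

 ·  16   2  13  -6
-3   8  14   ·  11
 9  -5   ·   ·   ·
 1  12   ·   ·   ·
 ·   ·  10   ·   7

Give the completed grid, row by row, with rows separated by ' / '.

The entries are -6 through 18, which sum to 150, so each line sums to 150/5 = 30.
The remaining cell in row 1 is (1,1) = 30 − 25 = 5.
Using row 2: -3 + 8 + 14 + 11 + ? → (2,4) = 30 − 30 = 0.
The remaining cell in column 1 is (5,1) = 30 − 12 = 18.
Column 2 must total 30; the given cells sum to 31, so (5,2) = -1.
From anti-diagonal, 30 − (-6 + 0 + 12 + 18) gives (3,3) = 6.
Using row 5: 18 + (-1) + 10 + 7 + ? → (5,4) = 30 − 34 = -4.
Column 3: 2 + 14 + 6 + 10 + ? = 30, so (4,3) = -2.
From main diagonal, 30 − (5 + 8 + 6 + 7) gives (4,4) = 4.
Row 4: 1 + 12 + (-2) + 4 + ? = 30, so (4,5) = 15.
Column 4 must total 30; the given cells sum to 13, so (3,4) = 17.
Column 5: -6 + 11 + 15 + 7 + ? = 30, so (3,5) = 3.

5 16 2 13 -6 / -3 8 14 0 11 / 9 -5 6 17 3 / 1 12 -2 4 15 / 18 -1 10 -4 7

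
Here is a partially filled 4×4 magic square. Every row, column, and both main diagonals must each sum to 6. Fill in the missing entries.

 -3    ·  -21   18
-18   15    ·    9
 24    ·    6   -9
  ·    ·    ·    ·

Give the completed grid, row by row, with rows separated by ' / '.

Row 1 must total 6; the given cells sum to -6, so (1,2) = 12.
Row 2 needs 6; the known cells sum to 6, so (2,3) = 0.
Using row 3: 24 + 6 + (-9) + ? → (3,2) = 6 − 21 = -15.
Column 1 must total 6; the given cells sum to 3, so (4,1) = 3.
From column 2, 6 − (12 + 15 + (-15)) gives (4,2) = -6.
From column 3, 6 − (-21 + 0 + 6) gives (4,3) = 21.
Column 4 needs 6; the known cells sum to 18, so (4,4) = -12.

-3 12 -21 18 / -18 15 0 9 / 24 -15 6 -9 / 3 -6 21 -12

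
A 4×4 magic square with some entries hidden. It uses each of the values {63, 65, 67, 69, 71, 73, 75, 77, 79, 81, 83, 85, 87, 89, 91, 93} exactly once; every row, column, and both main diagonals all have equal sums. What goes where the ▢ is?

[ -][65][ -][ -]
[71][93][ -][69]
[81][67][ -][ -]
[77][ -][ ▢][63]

The 16 entries sum to 1248, so each line sums to 1248/4 = 312.
Row 2 needs 312; the known cells sum to 233, so (2,3) = 79.
From column 1, 312 − (71 + 81 + 77) gives (1,1) = 83.
The remaining cell in column 2 is (4,2) = 312 − 225 = 87.
Using main diagonal: 83 + 93 + 63 + ? → (3,3) = 312 − 239 = 73.
The remaining cell in anti-diagonal is (1,4) = 312 − 223 = 89.
Using row 1: 83 + 65 + 89 + ? → (1,3) = 312 − 237 = 75.
Row 3: 81 + 67 + 73 + ? = 312, so (3,4) = 91.
From row 4, 312 − (77 + 87 + 63) gives (4,3) = 85.

85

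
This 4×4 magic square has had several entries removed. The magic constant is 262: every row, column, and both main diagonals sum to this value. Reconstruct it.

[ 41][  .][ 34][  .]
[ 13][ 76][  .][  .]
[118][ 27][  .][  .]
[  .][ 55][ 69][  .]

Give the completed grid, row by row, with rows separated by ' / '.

The remaining cell in column 1 is (4,1) = 262 − 172 = 90.
From column 2, 262 − (76 + 27 + 55) gives (1,2) = 104.
Using row 1: 41 + 104 + 34 + ? → (1,4) = 262 − 179 = 83.
Row 4: 90 + 55 + 69 + ? = 262, so (4,4) = 48.
Main diagonal: 41 + 76 + 48 + ? = 262, so (3,3) = 97.
Anti-diagonal: 83 + 27 + 90 + ? = 262, so (2,3) = 62.
Row 2: 13 + 76 + 62 + ? = 262, so (2,4) = 111.
Row 3: 118 + 27 + 97 + ? = 262, so (3,4) = 20.

41 104 34 83 / 13 76 62 111 / 118 27 97 20 / 90 55 69 48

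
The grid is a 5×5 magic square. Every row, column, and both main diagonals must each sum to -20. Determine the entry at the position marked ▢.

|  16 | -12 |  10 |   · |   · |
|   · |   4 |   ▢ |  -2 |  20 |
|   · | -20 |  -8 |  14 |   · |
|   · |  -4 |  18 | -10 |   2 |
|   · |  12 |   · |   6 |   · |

Using row 4: -4 + 18 + (-10) + 2 + ? → (4,1) = -20 − 6 = -26.
Column 4 needs -20; the known cells sum to 8, so (1,4) = -28.
The remaining cell in main diagonal is (5,5) = -20 − 2 = -22.
Using row 1: 16 + (-12) + 10 + (-28) + ? → (1,5) = -20 − (-14) = -6.
From column 5, -20 − (-6 + 20 + 2 + (-22)) gives (3,5) = -14.
Anti-diagonal: -6 + (-2) + (-8) + (-4) + ? = -20, so (5,1) = 0.
Using row 3: -20 + (-8) + 14 + (-14) + ? → (3,1) = -20 − (-28) = 8.
From row 5, -20 − (0 + 12 + 6 + (-22)) gives (5,3) = -16.
Column 1 needs -20; the known cells sum to -2, so (2,1) = -18.
Column 3 must total -20; the given cells sum to 4, so (2,3) = -24.

-24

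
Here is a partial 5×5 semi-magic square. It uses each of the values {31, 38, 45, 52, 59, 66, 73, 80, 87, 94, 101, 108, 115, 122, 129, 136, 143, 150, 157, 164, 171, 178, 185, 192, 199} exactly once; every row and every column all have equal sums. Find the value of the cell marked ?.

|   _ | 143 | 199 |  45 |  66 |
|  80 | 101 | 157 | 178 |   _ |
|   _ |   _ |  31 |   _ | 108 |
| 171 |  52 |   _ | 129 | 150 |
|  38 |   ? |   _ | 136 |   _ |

94

The 25 entries sum to 2875, so each line sums to 2875/5 = 575.
Row 1: 143 + 199 + 45 + 66 + ? = 575, so (1,1) = 122.
Row 2 needs 575; the known cells sum to 516, so (2,5) = 59.
The remaining cell in row 4 is (4,3) = 575 − 502 = 73.
Column 1 needs 575; the known cells sum to 411, so (3,1) = 164.
Using column 3: 199 + 157 + 31 + 73 + ? → (5,3) = 575 − 460 = 115.
From column 4, 575 − (45 + 178 + 129 + 136) gives (3,4) = 87.
Using column 5: 66 + 59 + 108 + 150 + ? → (5,5) = 575 − 383 = 192.
Row 3 must total 575; the given cells sum to 390, so (3,2) = 185.
Row 5 must total 575; the given cells sum to 481, so (5,2) = 94.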